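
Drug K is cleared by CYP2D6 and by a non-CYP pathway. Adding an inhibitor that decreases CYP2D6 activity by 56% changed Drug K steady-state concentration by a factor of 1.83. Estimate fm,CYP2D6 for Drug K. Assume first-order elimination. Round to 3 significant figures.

0.810

Let x = fm,CYP2D6. Because steady-state concentration ∝ 1/CL, relative clearance fell to 1/1.83 = 0.5464.
Setting x·0.44 + (1 − x) = 0.5464 and solving: x = (0.5464 − 1)/(0.44 − 1) = 0.810.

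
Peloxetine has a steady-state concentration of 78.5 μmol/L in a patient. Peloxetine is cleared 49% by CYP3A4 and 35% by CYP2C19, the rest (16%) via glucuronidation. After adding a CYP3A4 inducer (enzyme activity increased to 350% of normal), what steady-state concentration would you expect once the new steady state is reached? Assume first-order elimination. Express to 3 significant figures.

35.3 μmol/L

The CYP3A4 pathway (49% of clearance) is boosted to 3.5× activity: 0.49 × 3.5 = 1.715.
CYP2C19 (35%) and the residual 16% are unaffected.
CL_new/CL_old = 1.715 + 0.35 + 0.16 = 2.225.
Steady-state concentration ∝ 1/CL, so new value = 78.5 / 2.225 = 35.3 μmol/L.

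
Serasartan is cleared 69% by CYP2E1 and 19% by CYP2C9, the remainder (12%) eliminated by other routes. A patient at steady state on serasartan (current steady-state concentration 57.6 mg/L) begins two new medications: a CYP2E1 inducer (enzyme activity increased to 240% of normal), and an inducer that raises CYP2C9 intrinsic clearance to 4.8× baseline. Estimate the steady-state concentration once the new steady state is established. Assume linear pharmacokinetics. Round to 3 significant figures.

The CYP2E1 pathway (69% of clearance) increases to 2.4× activity: 0.69 × 2.4 = 1.656.
The CYP2C9 pathway (19% of clearance) rises to 4.8× activity: 0.19 × 4.8 = 0.912.
Non-CYP routes (12%) are unchanged.
CL_new/CL_old = 1.656 + 0.912 + 0.12 = 2.688.
Dividing the baseline by the relative clearance: 57.6 / 2.688 = 21.4 mg/L.

21.4 mg/L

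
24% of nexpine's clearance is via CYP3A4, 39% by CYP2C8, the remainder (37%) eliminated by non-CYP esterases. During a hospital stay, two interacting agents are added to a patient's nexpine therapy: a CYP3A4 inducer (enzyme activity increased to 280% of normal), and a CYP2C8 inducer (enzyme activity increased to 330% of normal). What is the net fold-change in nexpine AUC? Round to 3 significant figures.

The CYP3A4 pathway (24% of clearance) increases to 2.8× activity: 0.24 × 2.8 = 0.672.
The CYP2C8 pathway (39% of clearance) rises to 3.3× activity: 0.39 × 3.3 = 1.287.
The remaining 37% of clearance is unaffected.
New clearance relative to baseline: 0.672 + 1.287 + 0.37 = 2.329.
Net AUC ratio = 1 / 2.329 = 0.429.

0.429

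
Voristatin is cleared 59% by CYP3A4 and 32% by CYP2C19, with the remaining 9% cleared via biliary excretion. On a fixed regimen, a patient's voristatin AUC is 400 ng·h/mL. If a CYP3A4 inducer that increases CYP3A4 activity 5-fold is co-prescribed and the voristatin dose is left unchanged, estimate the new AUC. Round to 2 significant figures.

1.2 × 10² ng·h/mL

The CYP3A4 pathway (59% of clearance) is boosted to 5× activity: 0.59 × 5 = 2.95.
CYP2C19 (32%) and the residual 9% are unaffected.
Relative clearance = 2.95 + 0.32 + 0.09 = 3.36.
New AUC = baseline ÷ relative clearance = 400 / 3.36 = 1.2 × 10² ng·h/mL.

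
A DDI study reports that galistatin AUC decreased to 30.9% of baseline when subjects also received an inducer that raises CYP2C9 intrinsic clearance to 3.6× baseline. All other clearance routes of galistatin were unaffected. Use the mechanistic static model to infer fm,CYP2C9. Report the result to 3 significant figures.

0.860

Let fm be the CYP2C9 fraction. New clearance relative to baseline = fm × 3.6 + (1 − fm).
AUC ratio = 1 / (new CL fraction), so new CL fraction = 1 / 0.309 = 3.236.
fm × 3.6 + 1 − fm = 3.236  ⇒  fm × (3.6 − 1) = 2.236  ⇒  fm = 0.860.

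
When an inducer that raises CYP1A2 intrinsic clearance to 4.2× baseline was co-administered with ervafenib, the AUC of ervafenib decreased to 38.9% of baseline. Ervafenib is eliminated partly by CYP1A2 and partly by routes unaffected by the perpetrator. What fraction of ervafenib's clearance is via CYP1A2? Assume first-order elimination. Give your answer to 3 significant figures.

CL'/CL = 1 / 0.389 = 2.571
4.2·fm + (1 − fm) = 2.571
fm = (2.571 − 1) / (4.2 − 1) = 0.491

0.491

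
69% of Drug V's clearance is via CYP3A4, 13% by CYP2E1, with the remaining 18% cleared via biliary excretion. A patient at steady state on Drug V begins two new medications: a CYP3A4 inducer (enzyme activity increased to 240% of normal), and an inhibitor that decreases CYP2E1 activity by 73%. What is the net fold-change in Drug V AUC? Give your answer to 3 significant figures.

0.534

CYP3A4: 0.69 × 2.4 = 1.656
CYP2E1: 0.13 × 0.27 = 0.0351
Other: 0.18 (unchanged)
New clearance relative to baseline: 1.656 + 0.0351 + 0.18 = 1.8711.
AUC ∝ 1/CL: fold-change = 1 / 1.8711 = 0.534.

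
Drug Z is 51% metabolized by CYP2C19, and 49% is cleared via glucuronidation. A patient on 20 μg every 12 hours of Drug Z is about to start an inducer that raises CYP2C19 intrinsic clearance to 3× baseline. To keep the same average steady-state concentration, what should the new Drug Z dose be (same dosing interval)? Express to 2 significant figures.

CYP2C19: 0.51 × 3 = 1.53
Other: 0.49 (unchanged)
CL_new/CL_old = 1.53 + 0.49 = 2.02.
To maintain the same steady-state level, dose must scale with clearance: new dose = 20 × 2.02 = 40 μg.

40 μg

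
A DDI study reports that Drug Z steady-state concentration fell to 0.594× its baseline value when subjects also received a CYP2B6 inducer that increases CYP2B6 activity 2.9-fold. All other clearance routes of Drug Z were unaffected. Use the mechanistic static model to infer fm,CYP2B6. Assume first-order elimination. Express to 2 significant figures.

CL'/CL = 1 / 0.594 = 1.684
2.9·fm + (1 − fm) = 1.684
fm = (1.684 − 1) / (2.9 − 1) = 0.36

0.36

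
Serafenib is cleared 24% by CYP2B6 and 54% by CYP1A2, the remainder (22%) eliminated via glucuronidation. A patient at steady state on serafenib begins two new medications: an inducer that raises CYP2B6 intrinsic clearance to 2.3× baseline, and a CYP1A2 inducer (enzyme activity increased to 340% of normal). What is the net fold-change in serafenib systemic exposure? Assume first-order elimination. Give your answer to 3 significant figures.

0.383

CYP2B6: 0.24 × 2.3 = 0.552
CYP1A2: 0.54 × 3.4 = 1.836
Other: 0.22 (unchanged)
Relative clearance = 0.552 + 1.836 + 0.22 = 2.608.
Systemic exposure ∝ 1/CL: fold-change = 1 / 2.608 = 0.383.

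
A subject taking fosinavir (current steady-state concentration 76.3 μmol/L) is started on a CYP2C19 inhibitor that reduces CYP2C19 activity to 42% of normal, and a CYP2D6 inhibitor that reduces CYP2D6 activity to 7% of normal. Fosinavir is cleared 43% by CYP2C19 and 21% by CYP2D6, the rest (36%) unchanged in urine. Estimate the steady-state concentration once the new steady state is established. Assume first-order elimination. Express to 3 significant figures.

137 μmol/L

The CYP2C19 pathway (43% of clearance) drops to 0.42× activity: 0.43 × 0.42 = 0.1806.
The CYP2D6 pathway (21% of clearance) falls to 0.07× activity: 0.21 × 0.07 = 0.0147.
Non-CYP routes (36%) are unchanged.
New clearance relative to baseline: 0.1806 + 0.0147 + 0.36 = 0.5553.
Steady-state concentration ∝ 1/CL: new value = 76.3 / 0.5553 = 137 μmol/L.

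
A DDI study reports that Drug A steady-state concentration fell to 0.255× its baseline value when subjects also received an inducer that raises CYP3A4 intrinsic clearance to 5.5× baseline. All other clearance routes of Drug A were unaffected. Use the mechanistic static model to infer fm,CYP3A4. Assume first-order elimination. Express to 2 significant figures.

Call the CYP3A4 fraction fm. After the interaction, CL_new/CL_old = fm × 5.5 + (1 − fm).
Steady-state concentration ratio = 1 / (new CL fraction), so new CL fraction = 1 / 0.255 = 3.922.
fm × 5.5 + 1 − fm = 3.922  ⇒  fm × (5.5 − 1) = 2.922  ⇒  fm = 0.65.

0.65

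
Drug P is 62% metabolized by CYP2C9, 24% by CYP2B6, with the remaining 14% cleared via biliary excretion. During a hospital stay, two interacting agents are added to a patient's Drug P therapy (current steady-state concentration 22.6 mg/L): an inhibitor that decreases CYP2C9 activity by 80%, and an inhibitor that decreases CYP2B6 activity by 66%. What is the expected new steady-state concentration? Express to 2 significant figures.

CYP2C9: 0.62 × 0.2 = 0.124
CYP2B6: 0.24 × 0.34 = 0.0816
Other: 0.14 (unchanged)
CL_new/CL_old = 0.124 + 0.0816 + 0.14 = 0.3456.
New steady-state concentration = 22.6 / 0.3456 = 65 mg/L (concentration scales inversely with clearance).

65 mg/L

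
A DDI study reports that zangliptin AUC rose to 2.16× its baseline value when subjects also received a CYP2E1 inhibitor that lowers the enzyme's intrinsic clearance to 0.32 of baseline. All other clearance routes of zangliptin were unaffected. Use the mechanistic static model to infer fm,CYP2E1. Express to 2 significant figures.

CL'/CL = 1 / 2.16 = 0.463
0.32·fm + (1 − fm) = 0.463
fm = (0.463 − 1) / (0.32 − 1) = 0.79

0.79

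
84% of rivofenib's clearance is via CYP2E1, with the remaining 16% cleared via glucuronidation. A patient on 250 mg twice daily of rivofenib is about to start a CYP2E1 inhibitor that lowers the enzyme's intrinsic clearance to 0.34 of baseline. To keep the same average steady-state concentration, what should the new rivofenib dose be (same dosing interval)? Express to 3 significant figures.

111 mg

The CYP2E1 pathway (84% of clearance) is reduced to 0.34× activity: 0.84 × 0.34 = 0.2856.
The remaining 16% of clearance is unaffected.
Relative clearance = 0.2856 + 0.16 = 0.4456.
Css,avg = (dose rate)/CL, so holding Css fixed requires dose ∝ CL: 250 × 0.4456 = 111 mg.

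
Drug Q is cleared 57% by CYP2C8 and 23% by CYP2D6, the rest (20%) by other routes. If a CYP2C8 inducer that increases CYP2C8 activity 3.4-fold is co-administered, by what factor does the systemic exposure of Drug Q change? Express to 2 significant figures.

0.42

The CYP2C8 pathway (57% of clearance) is boosted to 3.4× activity: 0.57 × 3.4 = 1.938.
CYP2D6 (23%) and the residual 20% are unaffected.
CL_new/CL_old = 1.938 + 0.23 + 0.2 = 2.368.
Since systemic exposure ∝ 1/CL, the ratio is 1 / 2.368 = 0.42.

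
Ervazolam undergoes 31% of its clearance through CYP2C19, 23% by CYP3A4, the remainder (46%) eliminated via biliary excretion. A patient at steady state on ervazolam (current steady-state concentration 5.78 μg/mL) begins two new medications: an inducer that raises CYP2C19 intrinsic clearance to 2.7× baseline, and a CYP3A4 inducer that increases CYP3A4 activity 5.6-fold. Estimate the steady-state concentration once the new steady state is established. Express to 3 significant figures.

2.24 μg/mL

The CYP2C19 pathway (31% of clearance) increases to 2.7× activity: 0.31 × 2.7 = 0.837.
The CYP3A4 pathway (23% of clearance) rises to 5.6× activity: 0.23 × 5.6 = 1.288.
Non-CYP routes (46%) are unchanged.
CL_new/CL_old = 0.837 + 1.288 + 0.46 = 2.585.
Dividing the baseline by the relative clearance: 5.78 / 2.585 = 2.24 μg/mL.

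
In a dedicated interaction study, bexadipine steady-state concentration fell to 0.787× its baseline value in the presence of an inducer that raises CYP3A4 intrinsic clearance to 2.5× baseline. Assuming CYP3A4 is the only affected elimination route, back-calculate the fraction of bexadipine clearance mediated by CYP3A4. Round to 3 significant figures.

0.180

Call the CYP3A4 fraction fm. After the interaction, CL_new/CL_old = fm × 2.5 + (1 − fm).
Steady-state concentration ratio = 1 / (new CL fraction), so new CL fraction = 1 / 0.787 = 1.271.
fm × 2.5 + 1 − fm = 1.271  ⇒  fm × (2.5 − 1) = 0.2706  ⇒  fm = 0.180.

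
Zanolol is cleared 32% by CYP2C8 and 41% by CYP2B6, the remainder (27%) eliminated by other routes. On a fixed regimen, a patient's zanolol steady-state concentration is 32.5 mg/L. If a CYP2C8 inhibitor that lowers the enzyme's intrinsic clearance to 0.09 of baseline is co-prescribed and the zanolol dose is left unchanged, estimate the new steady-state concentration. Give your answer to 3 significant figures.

45.9 mg/L

CYP2C8: 0.32 × 0.09 = 0.0288
CYP2B6: 0.41 (unchanged)
Other: 0.27 (unchanged)
Relative clearance = 0.0288 + 0.41 + 0.27 = 0.7088.
New steady-state concentration = baseline ÷ relative clearance = 32.5 / 0.7088 = 45.9 mg/L.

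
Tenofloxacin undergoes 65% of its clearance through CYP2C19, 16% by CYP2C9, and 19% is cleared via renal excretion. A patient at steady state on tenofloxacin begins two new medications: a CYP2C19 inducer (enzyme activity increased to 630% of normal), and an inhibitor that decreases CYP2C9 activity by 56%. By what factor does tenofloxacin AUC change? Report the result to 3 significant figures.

CYP2C19: 0.65 × 6.3 = 4.095
CYP2C9: 0.16 × 0.44 = 0.0704
Other: 0.19 (unchanged)
CL_new/CL_old = 4.095 + 0.0704 + 0.19 = 4.3554.
AUC ∝ 1/CL: fold-change = 1 / 4.3554 = 0.230.

0.230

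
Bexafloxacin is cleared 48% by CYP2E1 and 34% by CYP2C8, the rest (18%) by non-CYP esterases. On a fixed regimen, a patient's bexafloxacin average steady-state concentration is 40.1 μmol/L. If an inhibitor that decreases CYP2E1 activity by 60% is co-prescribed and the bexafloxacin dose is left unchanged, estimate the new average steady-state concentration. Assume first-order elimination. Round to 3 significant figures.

The CYP2E1 pathway (48% of clearance) drops to 0.4× activity: 0.48 × 0.4 = 0.192.
CYP2C8 (34%) and the residual 18% are unaffected.
Relative clearance = 0.192 + 0.34 + 0.18 = 0.712.
Average steady-state concentration ∝ 1/CL, so new value = 40.1 / 0.712 = 56.3 μmol/L.

56.3 μmol/L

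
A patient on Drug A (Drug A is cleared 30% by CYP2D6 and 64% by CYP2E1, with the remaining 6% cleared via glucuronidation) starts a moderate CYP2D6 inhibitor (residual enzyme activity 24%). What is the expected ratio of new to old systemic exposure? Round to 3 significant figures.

1.30

The CYP2D6 pathway (30% of clearance) falls to 0.24× activity: 0.3 × 0.24 = 0.072.
CYP2E1 (64%) and the residual 6% are unaffected.
New clearance relative to baseline: 0.072 + 0.64 + 0.06 = 0.772.
Systemic exposure is inversely proportional to clearance, so the fold-change is 1 / 0.772 = 1.30.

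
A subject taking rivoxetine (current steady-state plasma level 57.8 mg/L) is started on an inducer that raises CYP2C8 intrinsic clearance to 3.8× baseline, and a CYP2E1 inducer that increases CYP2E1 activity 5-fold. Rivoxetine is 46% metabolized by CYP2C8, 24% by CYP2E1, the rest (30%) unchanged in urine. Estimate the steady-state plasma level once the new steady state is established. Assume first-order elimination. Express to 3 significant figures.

The CYP2C8 pathway (46% of clearance) rises to 3.8× activity: 0.46 × 3.8 = 1.748.
The CYP2E1 pathway (24% of clearance) is boosted to 5× activity: 0.24 × 5 = 1.2.
The remaining 30% of clearance is unaffected.
New clearance relative to baseline: 1.748 + 1.2 + 0.3 = 3.248.
New steady-state plasma level = 57.8 / 3.248 = 17.8 mg/L (concentration scales inversely with clearance).

17.8 mg/L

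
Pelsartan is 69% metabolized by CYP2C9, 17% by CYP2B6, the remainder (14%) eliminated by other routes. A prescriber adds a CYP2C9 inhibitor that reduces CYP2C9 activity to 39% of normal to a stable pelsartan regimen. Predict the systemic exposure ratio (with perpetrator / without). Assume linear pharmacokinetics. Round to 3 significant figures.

CYP2C9: 0.69 × 0.39 = 0.2691
CYP2B6: 0.17 (unchanged)
Other: 0.14 (unchanged)
CL_new/CL_old = 0.2691 + 0.17 + 0.14 = 0.5791.
Since systemic exposure ∝ 1/CL, the ratio is 1 / 0.5791 = 1.73.

1.73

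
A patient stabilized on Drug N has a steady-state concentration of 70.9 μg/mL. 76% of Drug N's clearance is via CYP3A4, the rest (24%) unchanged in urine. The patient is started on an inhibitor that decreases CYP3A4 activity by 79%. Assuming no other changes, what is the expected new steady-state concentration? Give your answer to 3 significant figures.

177 μg/mL

CYP3A4: 0.76 × 0.21 = 0.1596
Other: 0.24 (unchanged)
CL_new/CL_old = 0.1596 + 0.24 = 0.3996.
With dosing unchanged, steady-state concentration scales as 1/CL: 70.9 / 0.3996 = 177 μg/mL.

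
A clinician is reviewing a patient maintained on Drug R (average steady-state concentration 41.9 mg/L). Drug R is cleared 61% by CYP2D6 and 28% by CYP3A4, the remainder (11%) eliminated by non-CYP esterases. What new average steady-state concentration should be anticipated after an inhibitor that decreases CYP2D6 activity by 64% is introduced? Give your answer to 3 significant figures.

The CYP2D6 pathway (61% of clearance) is reduced to 0.36× activity: 0.61 × 0.36 = 0.2196.
CYP3A4 (28%) and the residual 11% are unaffected.
Relative clearance = 0.2196 + 0.28 + 0.11 = 0.6096.
Average steady-state concentration ∝ 1/CL, so new value = 41.9 / 0.6096 = 68.7 mg/L.

68.7 mg/L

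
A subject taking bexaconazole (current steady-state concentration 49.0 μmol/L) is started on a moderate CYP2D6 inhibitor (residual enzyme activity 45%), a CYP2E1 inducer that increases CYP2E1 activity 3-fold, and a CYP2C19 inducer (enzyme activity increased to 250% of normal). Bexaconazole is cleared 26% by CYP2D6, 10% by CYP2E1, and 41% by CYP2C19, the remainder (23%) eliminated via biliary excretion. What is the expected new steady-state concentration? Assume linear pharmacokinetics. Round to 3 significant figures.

29.3 μmol/L

The CYP2D6 pathway (26% of clearance) drops to 0.45× activity: 0.26 × 0.45 = 0.117.
The CYP2E1 pathway (10% of clearance) increases to 3× activity: 0.1 × 3 = 0.3.
The CYP2C19 pathway (41% of clearance) is boosted to 2.5× activity: 0.41 × 2.5 = 1.025.
Non-CYP routes (23%) are unchanged.
CL_new/CL_old = 0.117 + 0.3 + 1.025 + 0.23 = 1.672.
Steady-state concentration ∝ 1/CL: new value = 49.0 / 1.672 = 29.3 μmol/L.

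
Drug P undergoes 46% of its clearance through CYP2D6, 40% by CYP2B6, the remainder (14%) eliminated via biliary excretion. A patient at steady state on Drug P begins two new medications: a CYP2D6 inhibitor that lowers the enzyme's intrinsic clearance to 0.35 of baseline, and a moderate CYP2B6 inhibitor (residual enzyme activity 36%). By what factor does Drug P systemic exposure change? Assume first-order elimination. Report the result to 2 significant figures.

2.2

The CYP2D6 pathway (46% of clearance) is reduced to 0.35× activity: 0.46 × 0.35 = 0.161.
The CYP2B6 pathway (40% of clearance) falls to 0.36× activity: 0.4 × 0.36 = 0.144.
The remaining 14% of clearance is unaffected.
CL_new/CL_old = 0.161 + 0.144 + 0.14 = 0.445.
Net systemic exposure ratio = 1 / 0.445 = 2.2.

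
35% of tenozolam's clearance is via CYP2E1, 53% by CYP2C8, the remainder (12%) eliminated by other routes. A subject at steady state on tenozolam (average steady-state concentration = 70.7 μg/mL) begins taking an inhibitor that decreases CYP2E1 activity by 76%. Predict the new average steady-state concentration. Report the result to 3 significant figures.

96.3 μg/mL

The CYP2E1 pathway (35% of clearance) falls to 0.24× activity: 0.35 × 0.24 = 0.084.
CYP2C8 (53%) and the residual 12% are unaffected.
CL_new/CL_old = 0.084 + 0.53 + 0.12 = 0.734.
With dosing unchanged, average steady-state concentration scales as 1/CL: 70.7 / 0.734 = 96.3 μg/mL.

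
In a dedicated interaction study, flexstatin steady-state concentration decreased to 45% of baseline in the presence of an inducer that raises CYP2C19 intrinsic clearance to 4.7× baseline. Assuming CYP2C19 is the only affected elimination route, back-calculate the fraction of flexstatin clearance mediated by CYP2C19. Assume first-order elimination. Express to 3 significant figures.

0.330

CL'/CL = 1 / 0.450 = 2.222
4.7·fm + (1 − fm) = 2.222
fm = (2.222 − 1) / (4.7 − 1) = 0.330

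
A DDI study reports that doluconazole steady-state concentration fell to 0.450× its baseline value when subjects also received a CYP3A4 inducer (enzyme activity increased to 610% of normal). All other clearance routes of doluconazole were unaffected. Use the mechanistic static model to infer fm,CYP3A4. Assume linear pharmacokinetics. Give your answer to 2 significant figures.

Let fm be the CYP3A4 fraction. New clearance relative to baseline = fm × 6.1 + (1 − fm).
Steady-state concentration ratio = 1 / (new CL fraction), so new CL fraction = 1 / 0.450 = 2.222.
fm × 6.1 + 1 − fm = 2.222  ⇒  fm × (6.1 − 1) = 1.222  ⇒  fm = 0.24.

0.24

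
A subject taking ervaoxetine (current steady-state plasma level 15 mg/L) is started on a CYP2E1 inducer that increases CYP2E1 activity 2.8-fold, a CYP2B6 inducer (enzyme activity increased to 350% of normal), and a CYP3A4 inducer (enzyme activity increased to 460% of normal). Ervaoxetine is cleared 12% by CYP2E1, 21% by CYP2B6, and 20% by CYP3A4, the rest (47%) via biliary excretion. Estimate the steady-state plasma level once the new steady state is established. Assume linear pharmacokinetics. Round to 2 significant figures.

The CYP2E1 pathway (12% of clearance) increases to 2.8× activity: 0.12 × 2.8 = 0.336.
The CYP2B6 pathway (21% of clearance) rises to 3.5× activity: 0.21 × 3.5 = 0.735.
The CYP3A4 pathway (20% of clearance) increases to 4.6× activity: 0.2 × 4.6 = 0.92.
Non-CYP routes (47%) are unchanged.
Relative clearance = 0.336 + 0.735 + 0.92 + 0.47 = 2.461.
Steady-state plasma level ∝ 1/CL: new value = 15 / 2.461 = 6.1 mg/L.

6.1 mg/L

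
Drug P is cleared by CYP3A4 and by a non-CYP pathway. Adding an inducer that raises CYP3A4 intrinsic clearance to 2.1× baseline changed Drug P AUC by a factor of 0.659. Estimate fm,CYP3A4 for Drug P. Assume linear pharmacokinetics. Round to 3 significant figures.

0.470

CL'/CL = 1 / 0.659 = 1.517
2.1·fm + (1 − fm) = 1.517
fm = (1.517 − 1) / (2.1 − 1) = 0.470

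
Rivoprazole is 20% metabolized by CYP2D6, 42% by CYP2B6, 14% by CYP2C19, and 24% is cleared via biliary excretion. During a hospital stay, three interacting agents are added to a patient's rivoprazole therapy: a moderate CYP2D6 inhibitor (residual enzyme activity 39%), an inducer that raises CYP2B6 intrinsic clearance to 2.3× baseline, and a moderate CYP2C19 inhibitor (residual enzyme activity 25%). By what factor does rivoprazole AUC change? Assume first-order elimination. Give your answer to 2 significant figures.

The CYP2D6 pathway (20% of clearance) falls to 0.39× activity: 0.2 × 0.39 = 0.078.
The CYP2B6 pathway (42% of clearance) is boosted to 2.3× activity: 0.42 × 2.3 = 0.966.
The CYP2C19 pathway (14% of clearance) is reduced to 0.25× activity: 0.14 × 0.25 = 0.035.
The remaining 24% of clearance is unaffected.
New clearance relative to baseline: 0.078 + 0.966 + 0.035 + 0.24 = 1.319.
Net AUC ratio = 1 / 1.319 = 0.76.

0.76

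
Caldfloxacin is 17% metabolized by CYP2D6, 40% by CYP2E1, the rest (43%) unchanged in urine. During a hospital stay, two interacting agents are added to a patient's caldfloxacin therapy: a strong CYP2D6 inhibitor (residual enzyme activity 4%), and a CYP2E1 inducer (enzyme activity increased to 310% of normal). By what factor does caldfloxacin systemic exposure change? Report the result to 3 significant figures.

0.596

The CYP2D6 pathway (17% of clearance) is reduced to 0.04× activity: 0.17 × 0.04 = 0.0068.
The CYP2E1 pathway (40% of clearance) rises to 3.1× activity: 0.4 × 3.1 = 1.24.
Non-CYP routes (43%) are unchanged.
CL_new/CL_old = 0.0068 + 1.24 + 0.43 = 1.6768.
Systemic exposure ∝ 1/CL: fold-change = 1 / 1.6768 = 0.596.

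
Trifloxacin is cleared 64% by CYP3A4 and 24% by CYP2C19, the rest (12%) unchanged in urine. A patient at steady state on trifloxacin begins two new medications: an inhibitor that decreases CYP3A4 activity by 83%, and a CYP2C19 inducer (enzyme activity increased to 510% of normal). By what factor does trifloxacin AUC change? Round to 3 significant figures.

0.688

CYP3A4: 0.64 × 0.17 = 0.1088
CYP2C19: 0.24 × 5.1 = 1.224
Other: 0.12 (unchanged)
Relative clearance = 0.1088 + 1.224 + 0.12 = 1.4528.
Because AUC varies inversely with clearance, the combined effect is 1 / 1.4528 = 0.688.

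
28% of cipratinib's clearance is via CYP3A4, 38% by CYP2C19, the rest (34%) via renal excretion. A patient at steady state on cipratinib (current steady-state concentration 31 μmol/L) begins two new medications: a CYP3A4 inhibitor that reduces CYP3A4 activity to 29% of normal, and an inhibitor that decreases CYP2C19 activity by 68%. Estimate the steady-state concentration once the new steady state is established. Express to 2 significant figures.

57 μmol/L

The CYP3A4 pathway (28% of clearance) is reduced to 0.29× activity: 0.28 × 0.29 = 0.0812.
The CYP2C19 pathway (38% of clearance) drops to 0.32× activity: 0.38 × 0.32 = 0.1216.
Non-CYP routes (34%) are unchanged.
Relative clearance = 0.0812 + 0.1216 + 0.34 = 0.5428.
New steady-state concentration = 31 / 0.5428 = 57 μmol/L (concentration scales inversely with clearance).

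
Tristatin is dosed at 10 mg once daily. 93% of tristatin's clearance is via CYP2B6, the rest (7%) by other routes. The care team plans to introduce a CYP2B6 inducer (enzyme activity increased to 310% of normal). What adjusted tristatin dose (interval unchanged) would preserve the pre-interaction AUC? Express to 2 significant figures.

30 mg

The CYP2B6 pathway (93% of clearance) rises to 3.1× activity: 0.93 × 3.1 = 2.883.
Non-CYP routes (7%) are unchanged.
CL_new/CL_old = 2.883 + 0.07 = 2.953.
To maintain the same steady-state level, dose must scale with clearance: new dose = 10 × 2.953 = 30 mg.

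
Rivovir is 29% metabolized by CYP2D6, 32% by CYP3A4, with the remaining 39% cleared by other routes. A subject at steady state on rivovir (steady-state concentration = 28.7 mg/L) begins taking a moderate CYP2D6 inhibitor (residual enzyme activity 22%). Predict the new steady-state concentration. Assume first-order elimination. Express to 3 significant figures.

The CYP2D6 pathway (29% of clearance) drops to 0.22× activity: 0.29 × 0.22 = 0.0638.
CYP3A4 (32%) and the residual 39% are unaffected.
New clearance relative to baseline: 0.0638 + 0.32 + 0.39 = 0.7738.
New steady-state concentration = baseline ÷ relative clearance = 28.7 / 0.7738 = 37.1 mg/L.

37.1 mg/L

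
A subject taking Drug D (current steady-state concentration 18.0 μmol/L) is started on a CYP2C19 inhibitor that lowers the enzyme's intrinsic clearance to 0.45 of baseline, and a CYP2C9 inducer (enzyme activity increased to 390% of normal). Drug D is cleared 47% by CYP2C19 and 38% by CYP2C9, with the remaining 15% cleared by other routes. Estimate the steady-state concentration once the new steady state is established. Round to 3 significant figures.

9.76 μmol/L

CYP2C19: 0.47 × 0.45 = 0.2115
CYP2C9: 0.38 × 3.9 = 1.482
Other: 0.15 (unchanged)
New clearance relative to baseline: 0.2115 + 1.482 + 0.15 = 1.8435.
Dividing the baseline by the relative clearance: 18.0 / 1.8435 = 9.76 μmol/L.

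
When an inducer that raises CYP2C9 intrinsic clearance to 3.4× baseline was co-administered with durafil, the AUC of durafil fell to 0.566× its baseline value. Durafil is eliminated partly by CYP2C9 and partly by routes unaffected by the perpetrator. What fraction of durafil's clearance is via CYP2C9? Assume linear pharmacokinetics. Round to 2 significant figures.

0.32

Let fm be the CYP2C9 fraction. New clearance relative to baseline = fm × 3.4 + (1 − fm).
AUC ratio = 1 / (new CL fraction), so new CL fraction = 1 / 0.566 = 1.767.
fm × 3.4 + 1 − fm = 1.767  ⇒  fm × (3.4 − 1) = 0.7668  ⇒  fm = 0.32.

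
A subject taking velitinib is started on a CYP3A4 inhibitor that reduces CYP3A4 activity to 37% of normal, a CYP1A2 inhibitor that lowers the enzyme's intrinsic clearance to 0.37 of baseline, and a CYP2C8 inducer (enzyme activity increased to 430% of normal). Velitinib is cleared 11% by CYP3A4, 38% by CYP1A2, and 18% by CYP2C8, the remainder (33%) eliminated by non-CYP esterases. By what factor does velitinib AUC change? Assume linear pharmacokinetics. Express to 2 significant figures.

The CYP3A4 pathway (11% of clearance) drops to 0.37× activity: 0.11 × 0.37 = 0.0407.
The CYP1A2 pathway (38% of clearance) is reduced to 0.37× activity: 0.38 × 0.37 = 0.1406.
The CYP2C8 pathway (18% of clearance) rises to 4.3× activity: 0.18 × 4.3 = 0.774.
The remaining 33% of clearance is unaffected.
Relative clearance = 0.0407 + 0.1406 + 0.774 + 0.33 = 1.2853.
Net AUC ratio = 1 / 1.2853 = 0.78.

0.78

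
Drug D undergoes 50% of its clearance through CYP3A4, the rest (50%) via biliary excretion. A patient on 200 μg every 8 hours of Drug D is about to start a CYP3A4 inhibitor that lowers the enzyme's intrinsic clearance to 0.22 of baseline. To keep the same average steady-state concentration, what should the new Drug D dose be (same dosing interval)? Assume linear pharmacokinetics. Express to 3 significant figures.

122 μg

The CYP3A4 pathway (50% of clearance) drops to 0.22× activity: 0.5 × 0.22 = 0.11.
Non-CYP routes (50%) are unchanged.
New clearance relative to baseline: 0.11 + 0.5 = 0.61.
Exposure is unchanged when dose changes in proportion to clearance. New dose = 200 μg × 0.61 = 122 μg.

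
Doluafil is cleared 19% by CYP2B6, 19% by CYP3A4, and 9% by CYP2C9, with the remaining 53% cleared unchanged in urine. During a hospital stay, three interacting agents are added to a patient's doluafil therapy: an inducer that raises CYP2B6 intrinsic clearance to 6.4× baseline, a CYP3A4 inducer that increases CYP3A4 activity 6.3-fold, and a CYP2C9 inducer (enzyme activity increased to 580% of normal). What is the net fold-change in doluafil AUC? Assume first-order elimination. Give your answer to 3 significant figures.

The CYP2B6 pathway (19% of clearance) increases to 6.4× activity: 0.19 × 6.4 = 1.216.
The CYP3A4 pathway (19% of clearance) is boosted to 6.3× activity: 0.19 × 6.3 = 1.197.
The CYP2C9 pathway (9% of clearance) increases to 5.8× activity: 0.09 × 5.8 = 0.522.
The remaining 53% of clearance is unaffected.
New clearance relative to baseline: 1.216 + 1.197 + 0.522 + 0.53 = 3.465.
Net AUC ratio = 1 / 3.465 = 0.289.

0.289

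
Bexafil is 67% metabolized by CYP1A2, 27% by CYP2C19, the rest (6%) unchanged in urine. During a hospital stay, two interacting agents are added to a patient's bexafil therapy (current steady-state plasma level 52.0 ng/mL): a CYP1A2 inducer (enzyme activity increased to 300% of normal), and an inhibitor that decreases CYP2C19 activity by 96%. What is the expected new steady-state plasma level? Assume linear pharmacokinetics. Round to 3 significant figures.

CYP1A2: 0.67 × 3 = 2.01
CYP2C19: 0.27 × 0.04 = 0.0108
Other: 0.06 (unchanged)
CL_new/CL_old = 2.01 + 0.0108 + 0.06 = 2.0808.
New steady-state plasma level = 52.0 / 2.0808 = 25.0 ng/mL (concentration scales inversely with clearance).

25.0 ng/mL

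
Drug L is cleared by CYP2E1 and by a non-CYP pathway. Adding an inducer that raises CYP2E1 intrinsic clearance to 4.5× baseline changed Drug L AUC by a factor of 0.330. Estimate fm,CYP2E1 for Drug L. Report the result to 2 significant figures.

Call the CYP2E1 fraction fm. After the interaction, CL_new/CL_old = fm × 4.5 + (1 − fm).
AUC ratio = 1 / (new CL fraction), so new CL fraction = 1 / 0.330 = 3.03.
fm × 4.5 + 1 − fm = 3.03  ⇒  fm × (4.5 − 1) = 2.03  ⇒  fm = 0.58.

0.58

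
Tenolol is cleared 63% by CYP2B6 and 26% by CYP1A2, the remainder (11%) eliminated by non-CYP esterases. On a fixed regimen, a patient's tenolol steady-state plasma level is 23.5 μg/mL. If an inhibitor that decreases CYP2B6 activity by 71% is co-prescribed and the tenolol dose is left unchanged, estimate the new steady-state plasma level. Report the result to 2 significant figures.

The CYP2B6 pathway (63% of clearance) drops to 0.29× activity: 0.63 × 0.29 = 0.1827.
CYP1A2 (26%) and the residual 11% are unaffected.
New clearance relative to baseline: 0.1827 + 0.26 + 0.11 = 0.5527.
With dosing unchanged, steady-state plasma level scales as 1/CL: 23.5 / 0.5527 = 43 μg/mL.

43 μg/mL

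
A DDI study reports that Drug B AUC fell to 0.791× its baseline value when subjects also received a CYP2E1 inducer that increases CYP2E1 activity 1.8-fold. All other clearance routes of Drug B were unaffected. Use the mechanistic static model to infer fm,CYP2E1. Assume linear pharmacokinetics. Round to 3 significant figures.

Write x for the fraction cleared via CYP2E1. The observed AUC change means clearance rose to 1/0.791 = 1.264 of baseline.
Setting x·1.8 + (1 − x) = 1.264 and solving: x = (1.264 − 1)/(1.8 − 1) = 0.330.

0.330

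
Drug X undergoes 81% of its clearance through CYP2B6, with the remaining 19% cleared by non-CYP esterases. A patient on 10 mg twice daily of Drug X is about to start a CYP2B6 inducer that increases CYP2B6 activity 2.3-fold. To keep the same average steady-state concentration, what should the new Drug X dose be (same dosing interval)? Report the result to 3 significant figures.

The CYP2B6 pathway (81% of clearance) is boosted to 2.3× activity: 0.81 × 2.3 = 1.863.
The remaining 19% of clearance is unaffected.
New clearance relative to baseline: 1.863 + 0.19 = 2.053.
To maintain the same steady-state level, dose must scale with clearance: new dose = 10 × 2.053 = 20.5 mg.

20.5 mg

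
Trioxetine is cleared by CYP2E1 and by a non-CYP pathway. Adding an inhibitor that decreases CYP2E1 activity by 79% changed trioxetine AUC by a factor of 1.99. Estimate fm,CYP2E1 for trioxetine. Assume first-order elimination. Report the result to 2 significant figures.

0.63

Call the CYP2E1 fraction fm. After the interaction, CL_new/CL_old = fm × 0.21 + (1 − fm).
AUC ratio = 1 / (new CL fraction), so new CL fraction = 1 / 1.99 = 0.5025.
fm × 0.21 + 1 − fm = 0.5025  ⇒  fm × (0.21 − 1) = −0.4975  ⇒  fm = 0.63.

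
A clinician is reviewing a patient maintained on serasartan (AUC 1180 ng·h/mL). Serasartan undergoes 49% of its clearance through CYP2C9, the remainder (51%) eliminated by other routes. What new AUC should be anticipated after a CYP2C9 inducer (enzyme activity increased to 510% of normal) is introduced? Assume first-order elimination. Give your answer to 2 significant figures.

The CYP2C9 pathway (49% of clearance) increases to 5.1× activity: 0.49 × 5.1 = 2.499.
Non-CYP routes (51%) are unchanged.
Relative clearance = 2.499 + 0.51 = 3.009.
New AUC = baseline ÷ relative clearance = 1180 / 3.009 = 3.9 × 10² ng·h/mL.

3.9 × 10² ng·h/mL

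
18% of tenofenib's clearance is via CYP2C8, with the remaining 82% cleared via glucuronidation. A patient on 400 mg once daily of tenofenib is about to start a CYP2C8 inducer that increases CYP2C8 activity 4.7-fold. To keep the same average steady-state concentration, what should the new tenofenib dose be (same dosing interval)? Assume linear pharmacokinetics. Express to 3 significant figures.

666 mg

The CYP2C8 pathway (18% of clearance) is boosted to 4.7× activity: 0.18 × 4.7 = 0.846.
Non-CYP routes (82%) are unchanged.
CL_new/CL_old = 0.846 + 0.82 = 1.666.
Css,avg = (dose rate)/CL, so holding Css fixed requires dose ∝ CL: 400 × 1.666 = 666 mg.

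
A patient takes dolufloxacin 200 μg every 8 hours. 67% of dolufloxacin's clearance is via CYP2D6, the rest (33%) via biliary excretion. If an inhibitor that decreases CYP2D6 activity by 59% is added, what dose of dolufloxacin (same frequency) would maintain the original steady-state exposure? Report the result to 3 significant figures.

The CYP2D6 pathway (67% of clearance) is reduced to 0.41× activity: 0.67 × 0.41 = 0.2747.
Non-CYP routes (33%) are unchanged.
New clearance relative to baseline: 0.2747 + 0.33 = 0.6047.
To maintain the same steady-state level, dose must scale with clearance: new dose = 200 × 0.6047 = 121 μg.

121 μg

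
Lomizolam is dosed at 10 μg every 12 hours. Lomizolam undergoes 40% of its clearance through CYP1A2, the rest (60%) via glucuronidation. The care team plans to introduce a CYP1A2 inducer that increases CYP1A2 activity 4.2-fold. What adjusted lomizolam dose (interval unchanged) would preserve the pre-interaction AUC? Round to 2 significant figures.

23 μg

CYP1A2: 0.4 × 4.2 = 1.68
Other: 0.6 (unchanged)
Relative clearance = 1.68 + 0.6 = 2.28.
Exposure is unchanged when dose changes in proportion to clearance. New dose = 10 μg × 2.28 = 23 μg.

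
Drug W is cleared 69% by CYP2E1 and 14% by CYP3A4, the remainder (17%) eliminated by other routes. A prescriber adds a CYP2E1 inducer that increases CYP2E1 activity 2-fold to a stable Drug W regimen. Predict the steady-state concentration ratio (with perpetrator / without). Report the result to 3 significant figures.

CYP2E1: 0.69 × 2 = 1.38
CYP3A4: 0.14 (unchanged)
Other: 0.17 (unchanged)
CL_new/CL_old = 1.38 + 0.14 + 0.17 = 1.69.
Steady-state concentration ratio = CL_old/CL_new = 1 / 1.69 = 0.592.

0.592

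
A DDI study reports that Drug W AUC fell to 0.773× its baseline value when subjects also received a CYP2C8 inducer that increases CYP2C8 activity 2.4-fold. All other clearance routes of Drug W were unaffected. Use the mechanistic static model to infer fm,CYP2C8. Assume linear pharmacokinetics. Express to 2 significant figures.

0.21

Write x for the fraction cleared via CYP2C8. The observed AUC change means clearance rose to 1/0.773 = 1.294 of baseline.
Only the CYP2C8 route changed, so 1.294 = x·2.4 + (1 − x), giving x = 0.21.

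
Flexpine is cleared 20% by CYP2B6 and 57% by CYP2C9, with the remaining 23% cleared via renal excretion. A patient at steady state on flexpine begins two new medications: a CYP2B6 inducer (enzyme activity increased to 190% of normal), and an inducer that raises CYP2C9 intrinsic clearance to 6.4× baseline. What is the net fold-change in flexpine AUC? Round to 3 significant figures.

0.235

The CYP2B6 pathway (20% of clearance) rises to 1.9× activity: 0.2 × 1.9 = 0.38.
The CYP2C9 pathway (57% of clearance) rises to 6.4× activity: 0.57 × 6.4 = 3.648.
Non-CYP routes (23%) are unchanged.
New clearance relative to baseline: 0.38 + 3.648 + 0.23 = 4.258.
AUC ∝ 1/CL: fold-change = 1 / 4.258 = 0.235.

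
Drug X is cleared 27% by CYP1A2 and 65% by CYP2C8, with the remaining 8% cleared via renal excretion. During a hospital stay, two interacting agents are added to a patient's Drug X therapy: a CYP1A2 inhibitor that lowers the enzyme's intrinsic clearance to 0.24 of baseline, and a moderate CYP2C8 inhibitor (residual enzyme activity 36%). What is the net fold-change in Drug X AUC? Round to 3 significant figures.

The CYP1A2 pathway (27% of clearance) drops to 0.24× activity: 0.27 × 0.24 = 0.0648.
The CYP2C8 pathway (65% of clearance) is reduced to 0.36× activity: 0.65 × 0.36 = 0.234.
The remaining 8% of clearance is unaffected.
New clearance relative to baseline: 0.0648 + 0.234 + 0.08 = 0.3788.
Because AUC varies inversely with clearance, the combined effect is 1 / 0.3788 = 2.64.

2.64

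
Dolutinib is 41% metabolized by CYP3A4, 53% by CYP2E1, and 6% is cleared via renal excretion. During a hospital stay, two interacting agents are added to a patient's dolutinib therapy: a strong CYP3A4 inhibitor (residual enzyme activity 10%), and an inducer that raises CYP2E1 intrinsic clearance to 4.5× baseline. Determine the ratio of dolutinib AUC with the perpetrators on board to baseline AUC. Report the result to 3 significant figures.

0.402

The CYP3A4 pathway (41% of clearance) drops to 0.1× activity: 0.41 × 0.1 = 0.041.
The CYP2E1 pathway (53% of clearance) rises to 4.5× activity: 0.53 × 4.5 = 2.385.
The remaining 6% of clearance is unaffected.
Relative clearance = 0.041 + 2.385 + 0.06 = 2.486.
AUC ∝ 1/CL: fold-change = 1 / 2.486 = 0.402.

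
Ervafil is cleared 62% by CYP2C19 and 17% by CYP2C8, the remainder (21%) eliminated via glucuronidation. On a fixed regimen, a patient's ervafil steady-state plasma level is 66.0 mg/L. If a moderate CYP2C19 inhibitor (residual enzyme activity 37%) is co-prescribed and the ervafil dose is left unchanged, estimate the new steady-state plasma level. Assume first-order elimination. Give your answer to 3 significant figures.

The CYP2C19 pathway (62% of clearance) drops to 0.37× activity: 0.62 × 0.37 = 0.2294.
CYP2C8 (17%) and the residual 21% are unaffected.
New clearance relative to baseline: 0.2294 + 0.17 + 0.21 = 0.6094.
New steady-state plasma level = baseline ÷ relative clearance = 66.0 / 0.6094 = 108 mg/L.

108 mg/L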